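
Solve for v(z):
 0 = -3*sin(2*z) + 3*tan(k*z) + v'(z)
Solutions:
 v(z) = C1 - 3*Piecewise((-log(cos(k*z))/k, Ne(k, 0)), (0, True)) - 3*cos(2*z)/2


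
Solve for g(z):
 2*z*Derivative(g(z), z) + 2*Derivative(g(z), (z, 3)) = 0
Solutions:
 g(z) = C1 + Integral(C2*airyai(-z) + C3*airybi(-z), z)


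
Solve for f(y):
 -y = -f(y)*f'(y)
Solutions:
 f(y) = -sqrt(C1 + y^2)
 f(y) = sqrt(C1 + y^2)


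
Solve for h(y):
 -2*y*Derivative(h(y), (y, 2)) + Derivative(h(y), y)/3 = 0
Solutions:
 h(y) = C1 + C2*y^(7/6)


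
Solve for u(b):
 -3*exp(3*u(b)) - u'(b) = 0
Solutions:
 u(b) = log((-3^(2/3) - 3*3^(1/6)*I)*(1/(C1 + 3*b))^(1/3)/6)
 u(b) = log((-3^(2/3) + 3*3^(1/6)*I)*(1/(C1 + 3*b))^(1/3)/6)
 u(b) = log(1/(C1 + 9*b))/3


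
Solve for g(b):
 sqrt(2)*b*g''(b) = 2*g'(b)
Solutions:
 g(b) = C1 + C2*b^(1 + sqrt(2))


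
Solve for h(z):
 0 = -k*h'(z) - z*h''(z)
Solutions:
 h(z) = C1 + z^(1 - re(k))*(C2*sin(log(z)*Abs(im(k))) + C3*cos(log(z)*im(k)))


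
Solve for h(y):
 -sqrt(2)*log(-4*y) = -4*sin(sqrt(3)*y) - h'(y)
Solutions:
 h(y) = C1 + sqrt(2)*y*(log(-y) - 1) + 2*sqrt(2)*y*log(2) + 4*sqrt(3)*cos(sqrt(3)*y)/3


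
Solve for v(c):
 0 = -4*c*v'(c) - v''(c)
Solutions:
 v(c) = C1 + C2*erf(sqrt(2)*c)


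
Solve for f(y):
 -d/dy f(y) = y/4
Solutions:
 f(y) = C1 - y^2/8


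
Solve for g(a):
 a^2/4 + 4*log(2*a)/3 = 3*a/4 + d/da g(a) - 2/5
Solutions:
 g(a) = C1 + a^3/12 - 3*a^2/8 + 4*a*log(a)/3 - 14*a/15 + 4*a*log(2)/3


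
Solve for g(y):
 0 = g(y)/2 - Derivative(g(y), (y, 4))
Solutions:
 g(y) = C1*exp(-2^(3/4)*y/2) + C2*exp(2^(3/4)*y/2) + C3*sin(2^(3/4)*y/2) + C4*cos(2^(3/4)*y/2)


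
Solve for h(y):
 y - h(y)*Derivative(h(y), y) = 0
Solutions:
 h(y) = -sqrt(C1 + y^2)
 h(y) = sqrt(C1 + y^2)


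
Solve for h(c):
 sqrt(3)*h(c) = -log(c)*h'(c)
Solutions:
 h(c) = C1*exp(-sqrt(3)*li(c))


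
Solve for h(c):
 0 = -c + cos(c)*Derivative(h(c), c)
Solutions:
 h(c) = C1 + Integral(c/cos(c), c)


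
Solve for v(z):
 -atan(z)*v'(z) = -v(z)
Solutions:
 v(z) = C1*exp(Integral(1/atan(z), z))


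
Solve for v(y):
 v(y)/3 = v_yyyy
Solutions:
 v(y) = C1*exp(-3^(3/4)*y/3) + C2*exp(3^(3/4)*y/3) + C3*sin(3^(3/4)*y/3) + C4*cos(3^(3/4)*y/3)


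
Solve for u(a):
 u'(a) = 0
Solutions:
 u(a) = C1


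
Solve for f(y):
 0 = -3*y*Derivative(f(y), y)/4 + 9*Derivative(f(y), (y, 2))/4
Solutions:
 f(y) = C1 + C2*erfi(sqrt(6)*y/6)


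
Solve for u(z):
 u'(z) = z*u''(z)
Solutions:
 u(z) = C1 + C2*z^2


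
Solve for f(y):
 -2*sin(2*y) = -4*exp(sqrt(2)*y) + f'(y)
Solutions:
 f(y) = C1 + 2*sqrt(2)*exp(sqrt(2)*y) + cos(2*y)


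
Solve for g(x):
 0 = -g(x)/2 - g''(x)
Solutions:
 g(x) = C1*sin(sqrt(2)*x/2) + C2*cos(sqrt(2)*x/2)


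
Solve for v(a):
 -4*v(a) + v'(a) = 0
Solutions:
 v(a) = C1*exp(4*a)


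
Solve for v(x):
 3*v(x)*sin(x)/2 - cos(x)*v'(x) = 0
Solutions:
 v(x) = C1/cos(x)^(3/2)


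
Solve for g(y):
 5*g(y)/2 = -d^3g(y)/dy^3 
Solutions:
 g(y) = C3*exp(-2^(2/3)*5^(1/3)*y/2) + (C1*sin(2^(2/3)*sqrt(3)*5^(1/3)*y/4) + C2*cos(2^(2/3)*sqrt(3)*5^(1/3)*y/4))*exp(2^(2/3)*5^(1/3)*y/4)


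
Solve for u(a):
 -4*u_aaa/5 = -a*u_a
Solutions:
 u(a) = C1 + Integral(C2*airyai(10^(1/3)*a/2) + C3*airybi(10^(1/3)*a/2), a)


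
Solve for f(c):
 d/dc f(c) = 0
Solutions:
 f(c) = C1


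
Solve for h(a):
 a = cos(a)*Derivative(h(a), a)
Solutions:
 h(a) = C1 + Integral(a/cos(a), a)


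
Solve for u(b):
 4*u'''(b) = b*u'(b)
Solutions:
 u(b) = C1 + Integral(C2*airyai(2^(1/3)*b/2) + C3*airybi(2^(1/3)*b/2), b)


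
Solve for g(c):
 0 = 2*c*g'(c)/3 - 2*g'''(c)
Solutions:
 g(c) = C1 + Integral(C2*airyai(3^(2/3)*c/3) + C3*airybi(3^(2/3)*c/3), c)


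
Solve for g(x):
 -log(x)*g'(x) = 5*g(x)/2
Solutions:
 g(x) = C1*exp(-5*li(x)/2)


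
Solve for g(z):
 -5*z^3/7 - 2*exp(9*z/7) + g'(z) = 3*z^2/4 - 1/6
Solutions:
 g(z) = C1 + 5*z^4/28 + z^3/4 - z/6 + 14*exp(9*z/7)/9


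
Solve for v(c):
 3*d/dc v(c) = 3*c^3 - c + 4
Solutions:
 v(c) = C1 + c^4/4 - c^2/6 + 4*c/3


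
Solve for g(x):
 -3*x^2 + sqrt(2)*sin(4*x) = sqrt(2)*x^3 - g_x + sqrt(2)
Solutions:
 g(x) = C1 + sqrt(2)*x^4/4 + x^3 + sqrt(2)*x + sqrt(2)*cos(4*x)/4


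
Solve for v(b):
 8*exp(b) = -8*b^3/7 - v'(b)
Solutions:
 v(b) = C1 - 2*b^4/7 - 8*exp(b)


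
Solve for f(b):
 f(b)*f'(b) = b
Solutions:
 f(b) = -sqrt(C1 + b^2)
 f(b) = sqrt(C1 + b^2)


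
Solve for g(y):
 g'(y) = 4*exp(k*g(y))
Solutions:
 g(y) = Piecewise((log(-1/(C1*k + 4*k*y))/k, Ne(k, 0)), (nan, True))
 g(y) = Piecewise((C1 + 4*y, Eq(k, 0)), (nan, True))


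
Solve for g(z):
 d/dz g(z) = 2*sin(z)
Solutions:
 g(z) = C1 - 2*cos(z)


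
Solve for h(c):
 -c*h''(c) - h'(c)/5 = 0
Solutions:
 h(c) = C1 + C2*c^(4/5)


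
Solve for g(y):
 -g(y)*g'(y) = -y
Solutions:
 g(y) = -sqrt(C1 + y^2)
 g(y) = sqrt(C1 + y^2)


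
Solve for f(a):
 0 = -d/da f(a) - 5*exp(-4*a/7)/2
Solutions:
 f(a) = C1 + 35*exp(-4*a/7)/8


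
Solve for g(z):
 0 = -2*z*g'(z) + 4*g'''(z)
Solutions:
 g(z) = C1 + Integral(C2*airyai(2^(2/3)*z/2) + C3*airybi(2^(2/3)*z/2), z)


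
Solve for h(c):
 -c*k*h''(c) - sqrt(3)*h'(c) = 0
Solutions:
 h(c) = C1 + c^(((re(k) - sqrt(3))*re(k) + im(k)^2)/(re(k)^2 + im(k)^2))*(C2*sin(sqrt(3)*log(c)*Abs(im(k))/(re(k)^2 + im(k)^2)) + C3*cos(sqrt(3)*log(c)*im(k)/(re(k)^2 + im(k)^2)))


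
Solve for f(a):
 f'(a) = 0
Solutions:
 f(a) = C1


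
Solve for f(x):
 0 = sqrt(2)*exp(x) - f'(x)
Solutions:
 f(x) = C1 + sqrt(2)*exp(x)


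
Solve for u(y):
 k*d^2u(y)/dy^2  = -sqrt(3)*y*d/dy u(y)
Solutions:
 u(y) = C1 + C2*sqrt(k)*erf(sqrt(2)*3^(1/4)*y*sqrt(1/k)/2)


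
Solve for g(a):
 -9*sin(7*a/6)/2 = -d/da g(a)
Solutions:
 g(a) = C1 - 27*cos(7*a/6)/7


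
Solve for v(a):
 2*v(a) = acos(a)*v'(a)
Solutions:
 v(a) = C1*exp(2*Integral(1/acos(a), a))


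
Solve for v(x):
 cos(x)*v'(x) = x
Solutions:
 v(x) = C1 + Integral(x/cos(x), x)


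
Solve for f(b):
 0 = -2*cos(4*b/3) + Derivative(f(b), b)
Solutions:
 f(b) = C1 + 3*sin(4*b/3)/2


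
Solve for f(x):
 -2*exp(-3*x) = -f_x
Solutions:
 f(x) = C1 - 2*exp(-3*x)/3


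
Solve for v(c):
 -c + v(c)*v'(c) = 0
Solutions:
 v(c) = -sqrt(C1 + c^2)
 v(c) = sqrt(C1 + c^2)


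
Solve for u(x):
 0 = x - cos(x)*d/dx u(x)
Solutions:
 u(x) = C1 + Integral(x/cos(x), x)


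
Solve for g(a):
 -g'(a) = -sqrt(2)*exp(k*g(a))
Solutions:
 g(a) = Piecewise((log(-1/(C1*k + sqrt(2)*a*k))/k, Ne(k, 0)), (nan, True))
 g(a) = Piecewise((C1 + sqrt(2)*a, Eq(k, 0)), (nan, True))


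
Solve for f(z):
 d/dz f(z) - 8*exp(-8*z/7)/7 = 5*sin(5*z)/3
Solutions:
 f(z) = C1 - cos(5*z)/3 - 1/exp(z)^(8/7)


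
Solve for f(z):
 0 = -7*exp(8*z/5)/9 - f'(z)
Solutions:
 f(z) = C1 - 35*exp(8*z/5)/72


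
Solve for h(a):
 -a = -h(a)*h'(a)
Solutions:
 h(a) = -sqrt(C1 + a^2)
 h(a) = sqrt(C1 + a^2)


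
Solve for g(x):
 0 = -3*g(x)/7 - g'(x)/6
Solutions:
 g(x) = C1*exp(-18*x/7)


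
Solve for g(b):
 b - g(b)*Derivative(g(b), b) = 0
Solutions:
 g(b) = -sqrt(C1 + b^2)
 g(b) = sqrt(C1 + b^2)


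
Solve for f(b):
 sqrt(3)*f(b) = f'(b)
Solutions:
 f(b) = C1*exp(sqrt(3)*b)


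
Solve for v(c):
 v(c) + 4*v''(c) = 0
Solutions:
 v(c) = C1*sin(c/2) + C2*cos(c/2)


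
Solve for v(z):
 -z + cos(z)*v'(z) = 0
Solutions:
 v(z) = C1 + Integral(z/cos(z), z)


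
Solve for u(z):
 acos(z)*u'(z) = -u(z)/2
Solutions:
 u(z) = C1*exp(-Integral(1/acos(z), z)/2)


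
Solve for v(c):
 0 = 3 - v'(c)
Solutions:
 v(c) = C1 + 3*c


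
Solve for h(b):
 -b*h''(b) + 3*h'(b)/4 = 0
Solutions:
 h(b) = C1 + C2*b^(7/4)


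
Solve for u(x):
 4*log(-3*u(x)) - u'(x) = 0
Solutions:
 -Integral(1/(log(-_y) + log(3)), (_y, u(x)))/4 = C1 - x


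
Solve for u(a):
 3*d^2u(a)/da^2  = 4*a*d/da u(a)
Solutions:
 u(a) = C1 + C2*erfi(sqrt(6)*a/3)


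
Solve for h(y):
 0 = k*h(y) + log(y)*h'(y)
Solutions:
 h(y) = C1*exp(-k*li(y))


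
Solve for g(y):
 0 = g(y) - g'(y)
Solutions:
 g(y) = C1*exp(y)


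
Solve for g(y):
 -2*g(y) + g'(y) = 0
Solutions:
 g(y) = C1*exp(2*y)


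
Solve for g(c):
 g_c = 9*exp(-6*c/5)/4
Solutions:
 g(c) = C1 - 15*exp(-6*c/5)/8


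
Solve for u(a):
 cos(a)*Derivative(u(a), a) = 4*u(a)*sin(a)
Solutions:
 u(a) = C1/cos(a)^4


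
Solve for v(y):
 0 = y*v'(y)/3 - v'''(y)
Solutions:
 v(y) = C1 + Integral(C2*airyai(3^(2/3)*y/3) + C3*airybi(3^(2/3)*y/3), y)


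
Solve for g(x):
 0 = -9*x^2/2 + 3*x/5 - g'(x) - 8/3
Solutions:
 g(x) = C1 - 3*x^3/2 + 3*x^2/10 - 8*x/3


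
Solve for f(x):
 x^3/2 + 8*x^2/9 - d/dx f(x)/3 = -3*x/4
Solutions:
 f(x) = C1 + 3*x^4/8 + 8*x^3/9 + 9*x^2/8


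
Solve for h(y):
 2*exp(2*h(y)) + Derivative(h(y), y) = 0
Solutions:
 h(y) = log(-sqrt(-1/(C1 - 2*y))) - log(2)/2
 h(y) = log(-1/(C1 - 2*y))/2 - log(2)/2


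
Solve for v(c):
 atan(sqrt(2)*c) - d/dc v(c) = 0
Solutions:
 v(c) = C1 + c*atan(sqrt(2)*c) - sqrt(2)*log(2*c^2 + 1)/4


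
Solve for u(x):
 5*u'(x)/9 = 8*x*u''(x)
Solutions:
 u(x) = C1 + C2*x^(77/72)


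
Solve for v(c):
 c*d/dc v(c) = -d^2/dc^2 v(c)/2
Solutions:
 v(c) = C1 + C2*erf(c)


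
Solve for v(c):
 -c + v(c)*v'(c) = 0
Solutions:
 v(c) = -sqrt(C1 + c^2)
 v(c) = sqrt(C1 + c^2)


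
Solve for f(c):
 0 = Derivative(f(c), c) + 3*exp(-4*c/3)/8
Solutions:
 f(c) = C1 + 9*exp(-4*c/3)/32


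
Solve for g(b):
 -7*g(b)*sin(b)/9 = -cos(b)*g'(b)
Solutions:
 g(b) = C1/cos(b)^(7/9)


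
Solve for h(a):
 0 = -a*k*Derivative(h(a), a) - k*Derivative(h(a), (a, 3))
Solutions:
 h(a) = C1 + Integral(C2*airyai(-a) + C3*airybi(-a), a)


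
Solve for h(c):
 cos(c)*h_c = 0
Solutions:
 h(c) = C1


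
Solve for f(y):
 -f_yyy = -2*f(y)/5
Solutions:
 f(y) = C3*exp(2^(1/3)*5^(2/3)*y/5) + (C1*sin(2^(1/3)*sqrt(3)*5^(2/3)*y/10) + C2*cos(2^(1/3)*sqrt(3)*5^(2/3)*y/10))*exp(-2^(1/3)*5^(2/3)*y/10)


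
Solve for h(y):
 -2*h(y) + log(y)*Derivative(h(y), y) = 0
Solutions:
 h(y) = C1*exp(2*li(y))


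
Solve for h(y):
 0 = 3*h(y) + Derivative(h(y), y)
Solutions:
 h(y) = C1*exp(-3*y)


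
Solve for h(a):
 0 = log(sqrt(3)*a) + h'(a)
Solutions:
 h(a) = C1 - a*log(a) - a*log(3)/2 + a


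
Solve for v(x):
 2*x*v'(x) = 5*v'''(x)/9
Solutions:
 v(x) = C1 + Integral(C2*airyai(18^(1/3)*5^(2/3)*x/5) + C3*airybi(18^(1/3)*5^(2/3)*x/5), x)


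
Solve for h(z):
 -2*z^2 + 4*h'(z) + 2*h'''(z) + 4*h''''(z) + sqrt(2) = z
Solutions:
 h(z) = C1 + C2*exp(z*(-2 + (6*sqrt(330) + 109)^(-1/3) + (6*sqrt(330) + 109)^(1/3))/12)*sin(sqrt(3)*z*(-(6*sqrt(330) + 109)^(1/3) + (6*sqrt(330) + 109)^(-1/3))/12) + C3*exp(z*(-2 + (6*sqrt(330) + 109)^(-1/3) + (6*sqrt(330) + 109)^(1/3))/12)*cos(sqrt(3)*z*(-(6*sqrt(330) + 109)^(1/3) + (6*sqrt(330) + 109)^(-1/3))/12) + C4*exp(-z*((6*sqrt(330) + 109)^(-1/3) + 1 + (6*sqrt(330) + 109)^(1/3))/6) + z^3/6 + z^2/8 - z/2 - sqrt(2)*z/4


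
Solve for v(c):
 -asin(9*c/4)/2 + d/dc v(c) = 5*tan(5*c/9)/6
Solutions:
 v(c) = C1 + c*asin(9*c/4)/2 + sqrt(16 - 81*c^2)/18 - 3*log(cos(5*c/9))/2


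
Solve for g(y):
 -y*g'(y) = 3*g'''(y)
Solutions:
 g(y) = C1 + Integral(C2*airyai(-3^(2/3)*y/3) + C3*airybi(-3^(2/3)*y/3), y)


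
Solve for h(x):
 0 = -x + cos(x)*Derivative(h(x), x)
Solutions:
 h(x) = C1 + Integral(x/cos(x), x)


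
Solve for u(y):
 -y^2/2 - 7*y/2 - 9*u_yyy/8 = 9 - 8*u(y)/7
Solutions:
 u(y) = C3*exp(4*147^(1/3)*y/21) + 7*y^2/16 + 49*y/16 + (C1*sin(2*3^(5/6)*7^(2/3)*y/21) + C2*cos(2*3^(5/6)*7^(2/3)*y/21))*exp(-2*147^(1/3)*y/21) + 63/8


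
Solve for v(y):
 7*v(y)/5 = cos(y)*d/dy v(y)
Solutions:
 v(y) = C1*(sin(y) + 1)^(7/10)/(sin(y) - 1)^(7/10)


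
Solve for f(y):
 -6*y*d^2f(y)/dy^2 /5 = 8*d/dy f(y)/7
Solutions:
 f(y) = C1 + C2*y^(1/21)


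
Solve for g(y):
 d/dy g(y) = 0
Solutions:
 g(y) = C1


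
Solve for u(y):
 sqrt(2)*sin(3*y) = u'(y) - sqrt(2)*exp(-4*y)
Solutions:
 u(y) = C1 - sqrt(2)*cos(3*y)/3 - sqrt(2)*exp(-4*y)/4


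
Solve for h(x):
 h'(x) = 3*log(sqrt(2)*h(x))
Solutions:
 -2*Integral(1/(2*log(_y) + log(2)), (_y, h(x)))/3 = C1 - x


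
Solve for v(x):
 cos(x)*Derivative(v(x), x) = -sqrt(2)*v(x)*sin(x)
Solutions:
 v(x) = C1*cos(x)^(sqrt(2))


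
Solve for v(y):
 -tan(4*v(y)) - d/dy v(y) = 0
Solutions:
 v(y) = -asin(C1*exp(-4*y))/4 + pi/4
 v(y) = asin(C1*exp(-4*y))/4


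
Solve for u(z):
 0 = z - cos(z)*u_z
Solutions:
 u(z) = C1 + Integral(z/cos(z), z)


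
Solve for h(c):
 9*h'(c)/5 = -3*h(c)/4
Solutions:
 h(c) = C1*exp(-5*c/12)


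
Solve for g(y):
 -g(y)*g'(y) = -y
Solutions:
 g(y) = -sqrt(C1 + y^2)
 g(y) = sqrt(C1 + y^2)


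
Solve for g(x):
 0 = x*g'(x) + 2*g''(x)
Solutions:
 g(x) = C1 + C2*erf(x/2)


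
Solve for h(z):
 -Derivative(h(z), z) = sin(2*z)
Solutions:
 h(z) = C1 + cos(2*z)/2


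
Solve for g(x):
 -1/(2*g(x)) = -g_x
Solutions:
 g(x) = -sqrt(C1 + x)
 g(x) = sqrt(C1 + x)


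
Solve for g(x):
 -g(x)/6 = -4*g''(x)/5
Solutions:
 g(x) = C1*exp(-sqrt(30)*x/12) + C2*exp(sqrt(30)*x/12)


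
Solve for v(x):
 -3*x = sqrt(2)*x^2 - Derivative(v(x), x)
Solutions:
 v(x) = C1 + sqrt(2)*x^3/3 + 3*x^2/2


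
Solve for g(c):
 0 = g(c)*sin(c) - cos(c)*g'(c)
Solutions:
 g(c) = C1/cos(c)


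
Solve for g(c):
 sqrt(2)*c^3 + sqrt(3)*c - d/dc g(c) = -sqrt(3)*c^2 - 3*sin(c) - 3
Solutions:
 g(c) = C1 + sqrt(2)*c^4/4 + sqrt(3)*c^3/3 + sqrt(3)*c^2/2 + 3*c - 3*cos(c)


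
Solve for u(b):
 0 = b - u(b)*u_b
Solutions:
 u(b) = -sqrt(C1 + b^2)
 u(b) = sqrt(C1 + b^2)


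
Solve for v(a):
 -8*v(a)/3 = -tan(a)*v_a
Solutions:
 v(a) = C1*sin(a)^(8/3)


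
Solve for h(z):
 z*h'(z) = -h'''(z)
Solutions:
 h(z) = C1 + Integral(C2*airyai(-z) + C3*airybi(-z), z)


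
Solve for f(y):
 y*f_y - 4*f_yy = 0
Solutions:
 f(y) = C1 + C2*erfi(sqrt(2)*y/4)


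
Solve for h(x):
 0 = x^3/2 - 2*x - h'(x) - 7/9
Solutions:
 h(x) = C1 + x^4/8 - x^2 - 7*x/9


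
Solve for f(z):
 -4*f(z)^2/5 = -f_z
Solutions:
 f(z) = -5/(C1 + 4*z)


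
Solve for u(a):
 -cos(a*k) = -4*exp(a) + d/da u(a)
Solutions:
 u(a) = C1 + 4*exp(a) - sin(a*k)/k


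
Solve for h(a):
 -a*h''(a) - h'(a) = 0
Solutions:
 h(a) = C1 + C2*log(a)


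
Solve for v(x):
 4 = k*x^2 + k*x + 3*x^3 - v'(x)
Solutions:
 v(x) = C1 + k*x^3/3 + k*x^2/2 + 3*x^4/4 - 4*x


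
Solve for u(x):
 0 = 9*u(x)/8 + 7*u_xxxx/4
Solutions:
 u(x) = (C1*sin(2^(1/4)*sqrt(3)*7^(3/4)*x/14) + C2*cos(2^(1/4)*sqrt(3)*7^(3/4)*x/14))*exp(-2^(1/4)*sqrt(3)*7^(3/4)*x/14) + (C3*sin(2^(1/4)*sqrt(3)*7^(3/4)*x/14) + C4*cos(2^(1/4)*sqrt(3)*7^(3/4)*x/14))*exp(2^(1/4)*sqrt(3)*7^(3/4)*x/14)


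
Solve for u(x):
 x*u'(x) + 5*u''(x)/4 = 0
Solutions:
 u(x) = C1 + C2*erf(sqrt(10)*x/5)


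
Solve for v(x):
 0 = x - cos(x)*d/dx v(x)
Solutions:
 v(x) = C1 + Integral(x/cos(x), x)


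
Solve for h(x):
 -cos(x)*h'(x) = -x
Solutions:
 h(x) = C1 + Integral(x/cos(x), x)


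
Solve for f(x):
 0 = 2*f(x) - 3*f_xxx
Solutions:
 f(x) = C3*exp(2^(1/3)*3^(2/3)*x/3) + (C1*sin(2^(1/3)*3^(1/6)*x/2) + C2*cos(2^(1/3)*3^(1/6)*x/2))*exp(-2^(1/3)*3^(2/3)*x/6)


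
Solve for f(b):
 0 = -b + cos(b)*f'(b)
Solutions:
 f(b) = C1 + Integral(b/cos(b), b)


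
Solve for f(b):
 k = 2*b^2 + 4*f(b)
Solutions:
 f(b) = -b^2/2 + k/4


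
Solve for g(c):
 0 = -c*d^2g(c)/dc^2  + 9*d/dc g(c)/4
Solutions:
 g(c) = C1 + C2*c^(13/4)


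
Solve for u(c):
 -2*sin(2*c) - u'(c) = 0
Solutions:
 u(c) = C1 + cos(2*c)


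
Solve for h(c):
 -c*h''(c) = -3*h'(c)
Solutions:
 h(c) = C1 + C2*c^4


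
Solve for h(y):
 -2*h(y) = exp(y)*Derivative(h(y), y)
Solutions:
 h(y) = C1*exp(2*exp(-y))


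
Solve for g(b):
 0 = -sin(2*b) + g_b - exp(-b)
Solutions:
 g(b) = C1 - cos(2*b)/2 - exp(-b)


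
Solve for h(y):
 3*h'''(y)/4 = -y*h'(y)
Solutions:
 h(y) = C1 + Integral(C2*airyai(-6^(2/3)*y/3) + C3*airybi(-6^(2/3)*y/3), y)


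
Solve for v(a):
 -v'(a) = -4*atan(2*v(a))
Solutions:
 Integral(1/atan(2*_y), (_y, v(a))) = C1 + 4*a


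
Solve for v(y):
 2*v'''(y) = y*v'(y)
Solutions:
 v(y) = C1 + Integral(C2*airyai(2^(2/3)*y/2) + C3*airybi(2^(2/3)*y/2), y)


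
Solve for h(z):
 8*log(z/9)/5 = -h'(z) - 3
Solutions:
 h(z) = C1 - 8*z*log(z)/5 - 7*z/5 + 16*z*log(3)/5


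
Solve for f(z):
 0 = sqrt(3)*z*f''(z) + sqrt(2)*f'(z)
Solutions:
 f(z) = C1 + C2*z^(1 - sqrt(6)/3)


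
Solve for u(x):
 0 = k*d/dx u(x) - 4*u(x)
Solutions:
 u(x) = C1*exp(4*x/k)


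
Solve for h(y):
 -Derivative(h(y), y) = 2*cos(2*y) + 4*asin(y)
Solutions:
 h(y) = C1 - 4*y*asin(y) - 4*sqrt(1 - y^2) - sin(2*y)


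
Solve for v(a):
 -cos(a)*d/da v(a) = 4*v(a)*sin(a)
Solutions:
 v(a) = C1*cos(a)^4


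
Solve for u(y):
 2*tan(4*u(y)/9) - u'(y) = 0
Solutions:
 u(y) = -9*asin(C1*exp(8*y/9))/4 + 9*pi/4
 u(y) = 9*asin(C1*exp(8*y/9))/4


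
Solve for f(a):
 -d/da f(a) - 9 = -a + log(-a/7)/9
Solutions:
 f(a) = C1 + a^2/2 - a*log(-a)/9 + a*(-80 + log(7))/9


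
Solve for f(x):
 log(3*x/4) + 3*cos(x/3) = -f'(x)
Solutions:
 f(x) = C1 - x*log(x) - x*log(3) + x + 2*x*log(2) - 9*sin(x/3)


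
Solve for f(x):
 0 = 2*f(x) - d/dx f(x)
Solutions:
 f(x) = C1*exp(2*x)


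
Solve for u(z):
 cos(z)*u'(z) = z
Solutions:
 u(z) = C1 + Integral(z/cos(z), z)


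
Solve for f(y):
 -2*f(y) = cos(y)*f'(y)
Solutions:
 f(y) = C1*(sin(y) - 1)/(sin(y) + 1)


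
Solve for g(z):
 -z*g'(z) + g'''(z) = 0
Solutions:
 g(z) = C1 + Integral(C2*airyai(z) + C3*airybi(z), z)


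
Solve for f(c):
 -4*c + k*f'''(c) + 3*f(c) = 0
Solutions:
 f(c) = C1*exp(3^(1/3)*c*(-1/k)^(1/3)) + C2*exp(c*(-1/k)^(1/3)*(-3^(1/3) + 3^(5/6)*I)/2) + C3*exp(-c*(-1/k)^(1/3)*(3^(1/3) + 3^(5/6)*I)/2) + 4*c/3


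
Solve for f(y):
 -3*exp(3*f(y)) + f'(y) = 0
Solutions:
 f(y) = log(-1/(C1 + 9*y))/3
 f(y) = log((-1/(C1 + 3*y))^(1/3)*(-3^(2/3) - 3*3^(1/6)*I)/6)
 f(y) = log((-1/(C1 + 3*y))^(1/3)*(-3^(2/3) + 3*3^(1/6)*I)/6)


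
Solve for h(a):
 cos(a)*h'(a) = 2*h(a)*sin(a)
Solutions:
 h(a) = C1/cos(a)^2


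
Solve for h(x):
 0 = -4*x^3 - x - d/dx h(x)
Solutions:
 h(x) = C1 - x^4 - x^2/2


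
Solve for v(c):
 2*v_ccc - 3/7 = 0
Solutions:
 v(c) = C1 + C2*c + C3*c^2 + c^3/28


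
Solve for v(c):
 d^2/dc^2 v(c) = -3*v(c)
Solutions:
 v(c) = C1*sin(sqrt(3)*c) + C2*cos(sqrt(3)*c)


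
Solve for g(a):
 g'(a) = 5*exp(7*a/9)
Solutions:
 g(a) = C1 + 45*exp(7*a/9)/7


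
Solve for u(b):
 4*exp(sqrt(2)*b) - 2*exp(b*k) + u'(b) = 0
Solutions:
 u(b) = C1 - 2*sqrt(2)*exp(sqrt(2)*b) + 2*exp(b*k)/k


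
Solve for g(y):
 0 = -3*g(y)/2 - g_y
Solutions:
 g(y) = C1*exp(-3*y/2)


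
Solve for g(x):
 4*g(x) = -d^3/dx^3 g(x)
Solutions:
 g(x) = C3*exp(-2^(2/3)*x) + (C1*sin(2^(2/3)*sqrt(3)*x/2) + C2*cos(2^(2/3)*sqrt(3)*x/2))*exp(2^(2/3)*x/2)


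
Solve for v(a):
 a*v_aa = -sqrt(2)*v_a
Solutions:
 v(a) = C1 + C2*a^(1 - sqrt(2))


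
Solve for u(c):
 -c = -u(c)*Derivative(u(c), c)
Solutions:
 u(c) = -sqrt(C1 + c^2)
 u(c) = sqrt(C1 + c^2)


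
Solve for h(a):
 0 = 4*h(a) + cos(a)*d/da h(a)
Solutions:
 h(a) = C1*(sin(a)^2 - 2*sin(a) + 1)/(sin(a)^2 + 2*sin(a) + 1)


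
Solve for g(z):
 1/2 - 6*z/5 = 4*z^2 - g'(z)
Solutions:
 g(z) = C1 + 4*z^3/3 + 3*z^2/5 - z/2


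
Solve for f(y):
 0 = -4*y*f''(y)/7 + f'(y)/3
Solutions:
 f(y) = C1 + C2*y^(19/12)


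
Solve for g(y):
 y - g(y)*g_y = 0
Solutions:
 g(y) = -sqrt(C1 + y^2)
 g(y) = sqrt(C1 + y^2)


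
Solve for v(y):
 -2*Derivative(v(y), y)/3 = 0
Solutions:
 v(y) = C1


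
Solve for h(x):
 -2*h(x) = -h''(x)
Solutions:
 h(x) = C1*exp(-sqrt(2)*x) + C2*exp(sqrt(2)*x)


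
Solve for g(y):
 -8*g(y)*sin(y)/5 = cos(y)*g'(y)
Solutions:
 g(y) = C1*cos(y)^(8/5)


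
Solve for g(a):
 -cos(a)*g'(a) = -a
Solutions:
 g(a) = C1 + Integral(a/cos(a), a)


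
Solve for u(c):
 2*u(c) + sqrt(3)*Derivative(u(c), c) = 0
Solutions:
 u(c) = C1*exp(-2*sqrt(3)*c/3)


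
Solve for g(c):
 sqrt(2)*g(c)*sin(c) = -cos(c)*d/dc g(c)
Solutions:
 g(c) = C1*cos(c)^(sqrt(2))


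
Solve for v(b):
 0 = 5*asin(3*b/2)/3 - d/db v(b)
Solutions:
 v(b) = C1 + 5*b*asin(3*b/2)/3 + 5*sqrt(4 - 9*b^2)/9


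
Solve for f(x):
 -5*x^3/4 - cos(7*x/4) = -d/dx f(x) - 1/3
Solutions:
 f(x) = C1 + 5*x^4/16 - x/3 + 4*sin(7*x/4)/7


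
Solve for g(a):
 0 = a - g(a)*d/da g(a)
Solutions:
 g(a) = -sqrt(C1 + a^2)
 g(a) = sqrt(C1 + a^2)


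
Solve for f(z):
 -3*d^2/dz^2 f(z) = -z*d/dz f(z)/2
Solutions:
 f(z) = C1 + C2*erfi(sqrt(3)*z/6)


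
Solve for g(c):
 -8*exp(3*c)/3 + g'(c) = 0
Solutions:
 g(c) = C1 + 8*exp(3*c)/9


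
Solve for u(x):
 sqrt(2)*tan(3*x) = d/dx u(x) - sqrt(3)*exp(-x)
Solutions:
 u(x) = C1 + sqrt(2)*log(tan(3*x)^2 + 1)/6 - sqrt(3)*exp(-x)


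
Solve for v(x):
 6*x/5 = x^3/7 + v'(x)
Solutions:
 v(x) = C1 - x^4/28 + 3*x^2/5


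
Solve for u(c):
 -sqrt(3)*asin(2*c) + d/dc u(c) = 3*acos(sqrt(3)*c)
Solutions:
 u(c) = C1 + 3*c*acos(sqrt(3)*c) - sqrt(3)*sqrt(1 - 3*c^2) + sqrt(3)*(c*asin(2*c) + sqrt(1 - 4*c^2)/2)


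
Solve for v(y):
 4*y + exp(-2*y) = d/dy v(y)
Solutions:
 v(y) = C1 + 2*y^2 - exp(-2*y)/2


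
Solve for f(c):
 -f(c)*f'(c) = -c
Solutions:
 f(c) = -sqrt(C1 + c^2)
 f(c) = sqrt(C1 + c^2)


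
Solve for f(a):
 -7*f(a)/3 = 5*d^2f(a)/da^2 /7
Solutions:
 f(a) = C1*sin(7*sqrt(15)*a/15) + C2*cos(7*sqrt(15)*a/15)


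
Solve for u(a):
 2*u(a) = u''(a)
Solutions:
 u(a) = C1*exp(-sqrt(2)*a) + C2*exp(sqrt(2)*a)


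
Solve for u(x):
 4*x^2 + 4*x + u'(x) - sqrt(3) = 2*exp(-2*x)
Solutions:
 u(x) = C1 - 4*x^3/3 - 2*x^2 + sqrt(3)*x - exp(-2*x)


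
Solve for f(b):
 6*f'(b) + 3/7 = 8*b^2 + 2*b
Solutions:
 f(b) = C1 + 4*b^3/9 + b^2/6 - b/14


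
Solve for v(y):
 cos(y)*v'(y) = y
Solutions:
 v(y) = C1 + Integral(y/cos(y), y)


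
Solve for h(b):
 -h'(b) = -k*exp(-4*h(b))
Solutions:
 h(b) = log(-I*(C1 + 4*b*k)^(1/4))
 h(b) = log(I*(C1 + 4*b*k)^(1/4))
 h(b) = log(-(C1 + 4*b*k)^(1/4))
 h(b) = log(C1 + 4*b*k)/4


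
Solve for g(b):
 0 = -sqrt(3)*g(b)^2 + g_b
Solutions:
 g(b) = -1/(C1 + sqrt(3)*b)


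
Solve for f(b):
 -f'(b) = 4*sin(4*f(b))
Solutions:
 f(b) = -acos((-C1 - exp(32*b))/(C1 - exp(32*b)))/4 + pi/2
 f(b) = acos((-C1 - exp(32*b))/(C1 - exp(32*b)))/4


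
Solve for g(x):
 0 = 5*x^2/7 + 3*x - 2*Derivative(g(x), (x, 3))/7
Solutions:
 g(x) = C1 + C2*x + C3*x^2 + x^5/24 + 7*x^4/16


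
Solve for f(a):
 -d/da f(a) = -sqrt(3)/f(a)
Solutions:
 f(a) = -sqrt(C1 + 2*sqrt(3)*a)
 f(a) = sqrt(C1 + 2*sqrt(3)*a)


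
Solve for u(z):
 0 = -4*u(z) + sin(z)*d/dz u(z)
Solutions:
 u(z) = C1*(cos(z)^2 - 2*cos(z) + 1)/(cos(z)^2 + 2*cos(z) + 1)


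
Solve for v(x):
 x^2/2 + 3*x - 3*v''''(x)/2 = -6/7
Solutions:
 v(x) = C1 + C2*x + C3*x^2 + C4*x^3 + x^6/1080 + x^5/60 + x^4/42


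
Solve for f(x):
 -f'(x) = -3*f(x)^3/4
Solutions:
 f(x) = -sqrt(2)*sqrt(-1/(C1 + 3*x))
 f(x) = sqrt(2)*sqrt(-1/(C1 + 3*x))


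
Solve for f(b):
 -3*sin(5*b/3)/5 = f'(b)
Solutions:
 f(b) = C1 + 9*cos(5*b/3)/25


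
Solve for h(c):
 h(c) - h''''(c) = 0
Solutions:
 h(c) = C1*exp(-c) + C2*exp(c) + C3*sin(c) + C4*cos(c)


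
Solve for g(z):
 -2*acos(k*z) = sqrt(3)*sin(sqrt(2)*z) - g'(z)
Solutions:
 g(z) = C1 + 2*Piecewise((z*acos(k*z) - sqrt(-k^2*z^2 + 1)/k, Ne(k, 0)), (pi*z/2, True)) - sqrt(6)*cos(sqrt(2)*z)/2


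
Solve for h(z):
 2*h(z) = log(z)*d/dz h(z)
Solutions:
 h(z) = C1*exp(2*li(z))


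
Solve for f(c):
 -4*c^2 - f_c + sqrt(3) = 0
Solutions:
 f(c) = C1 - 4*c^3/3 + sqrt(3)*c


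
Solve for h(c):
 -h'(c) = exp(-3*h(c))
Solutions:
 h(c) = log(C1 - 3*c)/3
 h(c) = log((-3^(1/3) - 3^(5/6)*I)*(C1 - c)^(1/3)/2)
 h(c) = log((-3^(1/3) + 3^(5/6)*I)*(C1 - c)^(1/3)/2)


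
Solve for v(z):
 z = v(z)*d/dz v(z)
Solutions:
 v(z) = -sqrt(C1 + z^2)
 v(z) = sqrt(C1 + z^2)


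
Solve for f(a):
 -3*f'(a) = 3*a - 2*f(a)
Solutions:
 f(a) = C1*exp(2*a/3) + 3*a/2 + 9/4


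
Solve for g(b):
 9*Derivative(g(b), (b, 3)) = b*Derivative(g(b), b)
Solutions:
 g(b) = C1 + Integral(C2*airyai(3^(1/3)*b/3) + C3*airybi(3^(1/3)*b/3), b)


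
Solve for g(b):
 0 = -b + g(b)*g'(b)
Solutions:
 g(b) = -sqrt(C1 + b^2)
 g(b) = sqrt(C1 + b^2)


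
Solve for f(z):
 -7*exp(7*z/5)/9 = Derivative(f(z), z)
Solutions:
 f(z) = C1 - 5*exp(7*z/5)/9


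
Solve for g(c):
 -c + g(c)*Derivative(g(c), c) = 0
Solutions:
 g(c) = -sqrt(C1 + c^2)
 g(c) = sqrt(C1 + c^2)


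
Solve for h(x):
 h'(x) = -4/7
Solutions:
 h(x) = C1 - 4*x/7


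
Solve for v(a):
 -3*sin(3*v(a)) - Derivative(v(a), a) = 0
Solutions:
 v(a) = -acos((-C1 - exp(18*a))/(C1 - exp(18*a)))/3 + 2*pi/3
 v(a) = acos((-C1 - exp(18*a))/(C1 - exp(18*a)))/3


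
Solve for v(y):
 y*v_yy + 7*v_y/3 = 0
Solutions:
 v(y) = C1 + C2/y^(4/3)


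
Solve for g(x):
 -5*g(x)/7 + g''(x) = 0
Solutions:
 g(x) = C1*exp(-sqrt(35)*x/7) + C2*exp(sqrt(35)*x/7)


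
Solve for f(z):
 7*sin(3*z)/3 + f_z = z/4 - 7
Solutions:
 f(z) = C1 + z^2/8 - 7*z + 7*cos(3*z)/9


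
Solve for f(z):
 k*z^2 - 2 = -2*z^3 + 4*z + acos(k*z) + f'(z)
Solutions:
 f(z) = C1 + k*z^3/3 + z^4/2 - 2*z^2 - 2*z - Piecewise((z*acos(k*z) - sqrt(-k^2*z^2 + 1)/k, Ne(k, 0)), (pi*z/2, True))


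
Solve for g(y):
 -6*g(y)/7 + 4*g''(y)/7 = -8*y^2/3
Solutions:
 g(y) = C1*exp(-sqrt(6)*y/2) + C2*exp(sqrt(6)*y/2) + 28*y^2/9 + 112/27


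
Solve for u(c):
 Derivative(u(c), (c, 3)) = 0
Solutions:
 u(c) = C1 + C2*c + C3*c^2


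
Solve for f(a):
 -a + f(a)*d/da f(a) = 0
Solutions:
 f(a) = -sqrt(C1 + a^2)
 f(a) = sqrt(C1 + a^2)


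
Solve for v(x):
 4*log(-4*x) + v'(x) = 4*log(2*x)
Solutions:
 v(x) = C1 + 4*x*(-log(2) - I*pi)


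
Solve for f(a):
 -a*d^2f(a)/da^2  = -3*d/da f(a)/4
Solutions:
 f(a) = C1 + C2*a^(7/4)


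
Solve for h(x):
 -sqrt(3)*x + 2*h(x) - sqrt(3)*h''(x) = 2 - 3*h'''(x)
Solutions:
 h(x) = C1*exp(x*((-sqrt(3)/9 + sqrt(-3 + (81 - sqrt(3))^2)/9 + 9)^(-1/3) + 2*sqrt(3) + 3*(-sqrt(3)/9 + sqrt(-3 + (81 - sqrt(3))^2)/9 + 9)^(1/3))/18)*sin(sqrt(3)*x*(-3*(-sqrt(3)/9 + sqrt(-4/27 + (18 - 2*sqrt(3)/9)^2)/2 + 9)^(1/3) + (-sqrt(3)/9 + sqrt(-4/27 + (18 - 2*sqrt(3)/9)^2)/2 + 9)^(-1/3))/18) + C2*exp(x*((-sqrt(3)/9 + sqrt(-3 + (81 - sqrt(3))^2)/9 + 9)^(-1/3) + 2*sqrt(3) + 3*(-sqrt(3)/9 + sqrt(-3 + (81 - sqrt(3))^2)/9 + 9)^(1/3))/18)*cos(sqrt(3)*x*(-3*(-sqrt(3)/9 + sqrt(-4/27 + (18 - 2*sqrt(3)/9)^2)/2 + 9)^(1/3) + (-sqrt(3)/9 + sqrt(-4/27 + (18 - 2*sqrt(3)/9)^2)/2 + 9)^(-1/3))/18) + C3*exp(x*(-3*(-sqrt(3)/9 + sqrt(-3 + (81 - sqrt(3))^2)/9 + 9)^(1/3) - 1/(-sqrt(3)/9 + sqrt(-3 + (81 - sqrt(3))^2)/9 + 9)^(1/3) + sqrt(3))/9) + sqrt(3)*x/2 + 1


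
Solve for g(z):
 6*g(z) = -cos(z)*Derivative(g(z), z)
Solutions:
 g(z) = C1*(sin(z)^3 - 3*sin(z)^2 + 3*sin(z) - 1)/(sin(z)^3 + 3*sin(z)^2 + 3*sin(z) + 1)


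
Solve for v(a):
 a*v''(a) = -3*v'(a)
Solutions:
 v(a) = C1 + C2/a^2


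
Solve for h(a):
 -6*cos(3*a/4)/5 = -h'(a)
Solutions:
 h(a) = C1 + 8*sin(3*a/4)/5


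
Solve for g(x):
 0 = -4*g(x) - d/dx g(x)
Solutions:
 g(x) = C1*exp(-4*x)


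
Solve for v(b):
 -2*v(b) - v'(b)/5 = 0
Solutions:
 v(b) = C1*exp(-10*b)


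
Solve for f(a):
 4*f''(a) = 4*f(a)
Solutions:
 f(a) = C1*exp(-a) + C2*exp(a)


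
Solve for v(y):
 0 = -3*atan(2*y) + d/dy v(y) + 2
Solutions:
 v(y) = C1 + 3*y*atan(2*y) - 2*y - 3*log(4*y^2 + 1)/4


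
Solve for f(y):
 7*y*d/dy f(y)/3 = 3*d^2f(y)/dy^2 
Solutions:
 f(y) = C1 + C2*erfi(sqrt(14)*y/6)


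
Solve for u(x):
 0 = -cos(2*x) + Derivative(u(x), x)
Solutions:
 u(x) = C1 + sin(2*x)/2


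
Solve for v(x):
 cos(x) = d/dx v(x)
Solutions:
 v(x) = C1 + sin(x)


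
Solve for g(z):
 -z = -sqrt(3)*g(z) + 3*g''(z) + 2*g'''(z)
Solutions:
 g(z) = C1*exp(-z*((-1 + sqrt(-1 + (1 - 2*sqrt(3))^2) + 2*sqrt(3))^(-1/3) + (-1 + sqrt(-1 + (1 - 2*sqrt(3))^2) + 2*sqrt(3))^(1/3) + 2)/4)*sin(sqrt(3)*z*(-(-1 + sqrt(-1 + (1 - 2*sqrt(3))^2) + 2*sqrt(3))^(1/3) + (-1 + sqrt(-1 + (1 - 2*sqrt(3))^2) + 2*sqrt(3))^(-1/3))/4) + C2*exp(-z*((-1 + sqrt(-1 + (1 - 2*sqrt(3))^2) + 2*sqrt(3))^(-1/3) + (-1 + sqrt(-1 + (1 - 2*sqrt(3))^2) + 2*sqrt(3))^(1/3) + 2)/4)*cos(sqrt(3)*z*(-(-1 + sqrt(-1 + (1 - 2*sqrt(3))^2) + 2*sqrt(3))^(1/3) + (-1 + sqrt(-1 + (1 - 2*sqrt(3))^2) + 2*sqrt(3))^(-1/3))/4) + C3*exp(z*(-1 + (-1 + sqrt(-1 + (1 - 2*sqrt(3))^2) + 2*sqrt(3))^(-1/3) + (-1 + sqrt(-1 + (1 - 2*sqrt(3))^2) + 2*sqrt(3))^(1/3))/2) + sqrt(3)*z/3


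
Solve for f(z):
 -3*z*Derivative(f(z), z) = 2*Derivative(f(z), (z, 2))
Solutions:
 f(z) = C1 + C2*erf(sqrt(3)*z/2)


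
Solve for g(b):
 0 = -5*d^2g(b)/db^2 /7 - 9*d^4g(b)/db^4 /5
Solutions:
 g(b) = C1 + C2*b + C3*sin(5*sqrt(7)*b/21) + C4*cos(5*sqrt(7)*b/21)


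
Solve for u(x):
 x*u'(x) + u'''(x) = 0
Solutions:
 u(x) = C1 + Integral(C2*airyai(-x) + C3*airybi(-x), x)


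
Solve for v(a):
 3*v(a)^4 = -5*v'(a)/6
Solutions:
 v(a) = 5^(1/3)*(1/(C1 + 54*a))^(1/3)
 v(a) = 5^(1/3)*(-3^(2/3) - 3*3^(1/6)*I)*(1/(C1 + 18*a))^(1/3)/6
 v(a) = 5^(1/3)*(-3^(2/3) + 3*3^(1/6)*I)*(1/(C1 + 18*a))^(1/3)/6


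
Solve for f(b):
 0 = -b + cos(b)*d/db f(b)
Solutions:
 f(b) = C1 + Integral(b/cos(b), b)


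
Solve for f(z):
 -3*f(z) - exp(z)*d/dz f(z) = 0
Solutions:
 f(z) = C1*exp(3*exp(-z))


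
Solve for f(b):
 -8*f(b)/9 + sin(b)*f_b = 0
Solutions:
 f(b) = C1*(cos(b) - 1)^(4/9)/(cos(b) + 1)^(4/9)


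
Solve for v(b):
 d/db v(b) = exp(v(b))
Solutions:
 v(b) = log(-1/(C1 + b))


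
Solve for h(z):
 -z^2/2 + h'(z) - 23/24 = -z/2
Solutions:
 h(z) = C1 + z^3/6 - z^2/4 + 23*z/24


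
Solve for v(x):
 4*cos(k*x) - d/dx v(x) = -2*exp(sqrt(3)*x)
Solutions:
 v(x) = C1 + 2*sqrt(3)*exp(sqrt(3)*x)/3 + 4*sin(k*x)/k


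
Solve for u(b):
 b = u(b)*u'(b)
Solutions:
 u(b) = -sqrt(C1 + b^2)
 u(b) = sqrt(C1 + b^2)


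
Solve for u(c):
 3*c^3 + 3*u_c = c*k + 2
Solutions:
 u(c) = C1 - c^4/4 + c^2*k/6 + 2*c/3


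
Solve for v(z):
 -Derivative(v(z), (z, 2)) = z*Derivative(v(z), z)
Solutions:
 v(z) = C1 + C2*erf(sqrt(2)*z/2)


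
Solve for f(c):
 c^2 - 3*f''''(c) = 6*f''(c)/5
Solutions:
 f(c) = C1 + C2*c + C3*sin(sqrt(10)*c/5) + C4*cos(sqrt(10)*c/5) + 5*c^4/72 - 25*c^2/12


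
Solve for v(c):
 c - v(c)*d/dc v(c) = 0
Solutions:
 v(c) = -sqrt(C1 + c^2)
 v(c) = sqrt(C1 + c^2)


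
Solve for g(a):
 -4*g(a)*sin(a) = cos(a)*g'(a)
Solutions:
 g(a) = C1*cos(a)^4


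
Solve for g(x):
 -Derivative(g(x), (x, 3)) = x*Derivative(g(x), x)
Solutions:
 g(x) = C1 + Integral(C2*airyai(-x) + C3*airybi(-x), x)


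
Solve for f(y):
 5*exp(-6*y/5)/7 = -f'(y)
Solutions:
 f(y) = C1 + 25*exp(-6*y/5)/42


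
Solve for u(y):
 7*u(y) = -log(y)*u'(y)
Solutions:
 u(y) = C1*exp(-7*li(y))


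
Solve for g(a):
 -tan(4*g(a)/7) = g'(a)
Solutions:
 g(a) = -7*asin(C1*exp(-4*a/7))/4 + 7*pi/4
 g(a) = 7*asin(C1*exp(-4*a/7))/4


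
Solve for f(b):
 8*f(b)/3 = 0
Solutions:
 f(b) = 0


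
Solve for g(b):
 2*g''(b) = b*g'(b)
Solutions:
 g(b) = C1 + C2*erfi(b/2)


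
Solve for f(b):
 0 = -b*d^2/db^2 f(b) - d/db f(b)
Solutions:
 f(b) = C1 + C2*log(b)


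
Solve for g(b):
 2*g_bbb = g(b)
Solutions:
 g(b) = C3*exp(2^(2/3)*b/2) + (C1*sin(2^(2/3)*sqrt(3)*b/4) + C2*cos(2^(2/3)*sqrt(3)*b/4))*exp(-2^(2/3)*b/4)


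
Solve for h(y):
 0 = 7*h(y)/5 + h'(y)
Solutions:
 h(y) = C1*exp(-7*y/5)


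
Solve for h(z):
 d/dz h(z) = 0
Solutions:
 h(z) = C1


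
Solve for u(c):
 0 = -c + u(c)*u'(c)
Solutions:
 u(c) = -sqrt(C1 + c^2)
 u(c) = sqrt(C1 + c^2)


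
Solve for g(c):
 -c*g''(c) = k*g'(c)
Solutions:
 g(c) = C1 + c^(1 - re(k))*(C2*sin(log(c)*Abs(im(k))) + C3*cos(log(c)*im(k)))


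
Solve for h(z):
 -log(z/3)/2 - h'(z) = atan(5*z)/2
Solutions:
 h(z) = C1 - z*log(z)/2 - z*atan(5*z)/2 + z/2 + z*log(3)/2 + log(25*z^2 + 1)/20


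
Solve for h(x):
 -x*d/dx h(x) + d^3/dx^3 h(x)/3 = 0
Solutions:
 h(x) = C1 + Integral(C2*airyai(3^(1/3)*x) + C3*airybi(3^(1/3)*x), x)


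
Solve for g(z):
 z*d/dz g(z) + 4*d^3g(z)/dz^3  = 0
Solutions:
 g(z) = C1 + Integral(C2*airyai(-2^(1/3)*z/2) + C3*airybi(-2^(1/3)*z/2), z)


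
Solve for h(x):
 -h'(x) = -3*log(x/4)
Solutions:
 h(x) = C1 + 3*x*log(x) - x*log(64) - 3*x


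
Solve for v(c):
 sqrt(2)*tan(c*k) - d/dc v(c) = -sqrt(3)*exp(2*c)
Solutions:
 v(c) = C1 + sqrt(2)*Piecewise((-log(cos(c*k))/k, Ne(k, 0)), (0, True)) + sqrt(3)*exp(2*c)/2


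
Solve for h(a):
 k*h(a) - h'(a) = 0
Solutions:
 h(a) = C1*exp(a*k)


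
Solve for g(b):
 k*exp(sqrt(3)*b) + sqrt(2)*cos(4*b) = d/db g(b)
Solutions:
 g(b) = C1 + sqrt(3)*k*exp(sqrt(3)*b)/3 + sqrt(2)*sin(4*b)/4


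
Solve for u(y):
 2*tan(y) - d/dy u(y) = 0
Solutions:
 u(y) = C1 - 2*log(cos(y))


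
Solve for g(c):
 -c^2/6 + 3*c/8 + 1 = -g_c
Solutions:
 g(c) = C1 + c^3/18 - 3*c^2/16 - c


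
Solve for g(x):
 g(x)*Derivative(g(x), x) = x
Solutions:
 g(x) = -sqrt(C1 + x^2)
 g(x) = sqrt(C1 + x^2)


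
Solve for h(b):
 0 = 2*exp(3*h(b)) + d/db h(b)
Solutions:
 h(b) = log((-3^(2/3) - 3*3^(1/6)*I)*(1/(C1 + 2*b))^(1/3)/6)
 h(b) = log((-3^(2/3) + 3*3^(1/6)*I)*(1/(C1 + 2*b))^(1/3)/6)
 h(b) = log(1/(C1 + 6*b))/3


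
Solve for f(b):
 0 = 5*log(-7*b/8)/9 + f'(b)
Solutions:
 f(b) = C1 - 5*b*log(-b)/9 + 5*b*(-log(7) + 1 + 3*log(2))/9


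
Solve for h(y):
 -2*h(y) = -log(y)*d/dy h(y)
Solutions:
 h(y) = C1*exp(2*li(y))


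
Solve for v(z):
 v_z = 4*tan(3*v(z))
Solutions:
 v(z) = -asin(C1*exp(12*z))/3 + pi/3
 v(z) = asin(C1*exp(12*z))/3


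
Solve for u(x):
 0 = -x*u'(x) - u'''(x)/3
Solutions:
 u(x) = C1 + Integral(C2*airyai(-3^(1/3)*x) + C3*airybi(-3^(1/3)*x), x)


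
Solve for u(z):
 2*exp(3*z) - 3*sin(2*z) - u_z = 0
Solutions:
 u(z) = C1 + 2*exp(3*z)/3 + 3*cos(2*z)/2


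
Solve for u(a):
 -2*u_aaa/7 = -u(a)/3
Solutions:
 u(a) = C3*exp(6^(2/3)*7^(1/3)*a/6) + (C1*sin(2^(2/3)*3^(1/6)*7^(1/3)*a/4) + C2*cos(2^(2/3)*3^(1/6)*7^(1/3)*a/4))*exp(-6^(2/3)*7^(1/3)*a/12)


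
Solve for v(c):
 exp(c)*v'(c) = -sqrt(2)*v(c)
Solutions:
 v(c) = C1*exp(sqrt(2)*exp(-c))


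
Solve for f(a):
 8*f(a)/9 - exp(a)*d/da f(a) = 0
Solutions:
 f(a) = C1*exp(-8*exp(-a)/9)


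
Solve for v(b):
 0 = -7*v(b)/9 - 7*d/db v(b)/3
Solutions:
 v(b) = C1*exp(-b/3)


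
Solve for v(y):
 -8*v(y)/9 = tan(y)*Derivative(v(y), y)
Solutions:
 v(y) = C1/sin(y)^(8/9)


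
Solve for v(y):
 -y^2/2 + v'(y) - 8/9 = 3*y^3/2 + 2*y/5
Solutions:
 v(y) = C1 + 3*y^4/8 + y^3/6 + y^2/5 + 8*y/9


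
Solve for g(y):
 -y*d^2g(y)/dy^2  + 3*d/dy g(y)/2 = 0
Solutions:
 g(y) = C1 + C2*y^(5/2)


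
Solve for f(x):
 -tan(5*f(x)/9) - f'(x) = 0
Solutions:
 f(x) = -9*asin(C1*exp(-5*x/9))/5 + 9*pi/5
 f(x) = 9*asin(C1*exp(-5*x/9))/5


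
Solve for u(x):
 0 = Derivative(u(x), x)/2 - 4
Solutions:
 u(x) = C1 + 8*x


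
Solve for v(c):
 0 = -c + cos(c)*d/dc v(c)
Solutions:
 v(c) = C1 + Integral(c/cos(c), c)


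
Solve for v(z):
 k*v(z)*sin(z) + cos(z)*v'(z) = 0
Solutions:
 v(z) = C1*exp(k*log(cos(z)))


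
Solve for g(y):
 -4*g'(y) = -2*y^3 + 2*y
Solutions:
 g(y) = C1 + y^4/8 - y^2/4


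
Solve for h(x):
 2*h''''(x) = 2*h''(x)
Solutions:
 h(x) = C1 + C2*x + C3*exp(-x) + C4*exp(x)


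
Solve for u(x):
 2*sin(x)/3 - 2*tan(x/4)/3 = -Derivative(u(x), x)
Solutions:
 u(x) = C1 - 8*log(cos(x/4))/3 + 2*cos(x)/3


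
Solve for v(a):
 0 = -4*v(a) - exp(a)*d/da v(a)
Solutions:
 v(a) = C1*exp(4*exp(-a))


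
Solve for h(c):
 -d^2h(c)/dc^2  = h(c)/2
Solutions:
 h(c) = C1*sin(sqrt(2)*c/2) + C2*cos(sqrt(2)*c/2)


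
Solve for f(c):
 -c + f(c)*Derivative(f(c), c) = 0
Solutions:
 f(c) = -sqrt(C1 + c^2)
 f(c) = sqrt(C1 + c^2)


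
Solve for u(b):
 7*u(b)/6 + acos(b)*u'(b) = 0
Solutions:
 u(b) = C1*exp(-7*Integral(1/acos(b), b)/6)


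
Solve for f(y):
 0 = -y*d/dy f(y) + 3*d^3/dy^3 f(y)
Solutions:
 f(y) = C1 + Integral(C2*airyai(3^(2/3)*y/3) + C3*airybi(3^(2/3)*y/3), y)


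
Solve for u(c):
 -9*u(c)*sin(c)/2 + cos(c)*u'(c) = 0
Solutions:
 u(c) = C1/cos(c)^(9/2)


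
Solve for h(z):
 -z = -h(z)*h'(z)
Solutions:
 h(z) = -sqrt(C1 + z^2)
 h(z) = sqrt(C1 + z^2)


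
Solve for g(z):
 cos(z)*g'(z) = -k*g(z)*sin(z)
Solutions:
 g(z) = C1*exp(k*log(cos(z)))


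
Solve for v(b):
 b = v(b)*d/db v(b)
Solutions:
 v(b) = -sqrt(C1 + b^2)
 v(b) = sqrt(C1 + b^2)


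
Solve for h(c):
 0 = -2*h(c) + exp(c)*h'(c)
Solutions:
 h(c) = C1*exp(-2*exp(-c))


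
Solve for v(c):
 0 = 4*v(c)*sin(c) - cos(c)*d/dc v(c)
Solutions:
 v(c) = C1/cos(c)^4


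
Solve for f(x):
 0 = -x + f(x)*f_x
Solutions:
 f(x) = -sqrt(C1 + x^2)
 f(x) = sqrt(C1 + x^2)


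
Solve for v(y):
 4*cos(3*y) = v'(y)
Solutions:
 v(y) = C1 + 4*sin(3*y)/3


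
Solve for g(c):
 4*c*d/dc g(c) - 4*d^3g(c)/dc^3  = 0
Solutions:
 g(c) = C1 + Integral(C2*airyai(c) + C3*airybi(c), c)


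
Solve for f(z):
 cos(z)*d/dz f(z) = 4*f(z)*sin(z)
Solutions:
 f(z) = C1/cos(z)^4


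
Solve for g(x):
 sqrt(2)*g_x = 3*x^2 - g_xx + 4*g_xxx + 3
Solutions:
 g(x) = C1 + C2*exp(x*(1 - sqrt(1 + 16*sqrt(2)))/8) + C3*exp(x*(1 + sqrt(1 + 16*sqrt(2)))/8) + sqrt(2)*x^3/2 - 3*x^2/2 + 3*sqrt(2)*x + 12*x


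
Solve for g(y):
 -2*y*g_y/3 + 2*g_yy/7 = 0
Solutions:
 g(y) = C1 + C2*erfi(sqrt(42)*y/6)


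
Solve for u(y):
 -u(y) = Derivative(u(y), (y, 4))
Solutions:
 u(y) = (C1*sin(sqrt(2)*y/2) + C2*cos(sqrt(2)*y/2))*exp(-sqrt(2)*y/2) + (C3*sin(sqrt(2)*y/2) + C4*cos(sqrt(2)*y/2))*exp(sqrt(2)*y/2)


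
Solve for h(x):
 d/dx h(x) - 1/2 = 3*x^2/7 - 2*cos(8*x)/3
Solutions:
 h(x) = C1 + x^3/7 + x/2 - sin(8*x)/12


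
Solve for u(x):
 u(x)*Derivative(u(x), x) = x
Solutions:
 u(x) = -sqrt(C1 + x^2)
 u(x) = sqrt(C1 + x^2)


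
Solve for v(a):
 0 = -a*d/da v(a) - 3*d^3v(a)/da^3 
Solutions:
 v(a) = C1 + Integral(C2*airyai(-3^(2/3)*a/3) + C3*airybi(-3^(2/3)*a/3), a)


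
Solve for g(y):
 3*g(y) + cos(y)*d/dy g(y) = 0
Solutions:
 g(y) = C1*(sin(y) - 1)^(3/2)/(sin(y) + 1)^(3/2)


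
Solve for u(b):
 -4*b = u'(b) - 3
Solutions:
 u(b) = C1 - 2*b^2 + 3*b


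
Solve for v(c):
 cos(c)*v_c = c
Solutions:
 v(c) = C1 + Integral(c/cos(c), c)


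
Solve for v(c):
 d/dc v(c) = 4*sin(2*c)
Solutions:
 v(c) = C1 - 2*cos(2*c)


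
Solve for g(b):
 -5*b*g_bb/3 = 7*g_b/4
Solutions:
 g(b) = C1 + C2/b^(1/20)


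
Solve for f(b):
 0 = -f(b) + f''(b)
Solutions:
 f(b) = C1*exp(-b) + C2*exp(b)


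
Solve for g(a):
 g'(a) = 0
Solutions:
 g(a) = C1


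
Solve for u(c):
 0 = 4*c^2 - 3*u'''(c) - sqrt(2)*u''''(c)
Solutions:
 u(c) = C1 + C2*c + C3*c^2 + C4*exp(-3*sqrt(2)*c/2) + c^5/45 - sqrt(2)*c^4/27 + 8*c^3/81


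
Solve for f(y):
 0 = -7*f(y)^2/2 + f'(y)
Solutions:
 f(y) = -2/(C1 + 7*y)


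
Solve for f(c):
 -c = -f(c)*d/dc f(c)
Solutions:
 f(c) = -sqrt(C1 + c^2)
 f(c) = sqrt(C1 + c^2)


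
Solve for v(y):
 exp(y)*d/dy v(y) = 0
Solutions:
 v(y) = C1


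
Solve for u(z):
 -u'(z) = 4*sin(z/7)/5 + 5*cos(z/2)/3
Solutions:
 u(z) = C1 - 10*sin(z/2)/3 + 28*cos(z/7)/5


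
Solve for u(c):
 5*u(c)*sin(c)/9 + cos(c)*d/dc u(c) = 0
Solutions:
 u(c) = C1*cos(c)^(5/9)
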